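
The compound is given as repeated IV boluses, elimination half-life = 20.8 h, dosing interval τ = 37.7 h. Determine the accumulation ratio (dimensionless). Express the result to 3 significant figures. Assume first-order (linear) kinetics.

1.40

k = ln2 / t½ = 0.693147 / 20.8 = 0.03332 h⁻¹
e^(−kτ) = e^(−0.03332 × 37.7) = 0.2847
Accumulation ratio R = 1 / (1 − e^(−kτ)) = 1 / (1 − 0.2847) = 1.398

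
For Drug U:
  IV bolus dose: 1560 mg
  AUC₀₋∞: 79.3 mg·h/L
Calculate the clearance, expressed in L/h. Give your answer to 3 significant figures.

19.7 L/h

CL = Dose / AUC = 1560 / 79.3 = 19.67 L/h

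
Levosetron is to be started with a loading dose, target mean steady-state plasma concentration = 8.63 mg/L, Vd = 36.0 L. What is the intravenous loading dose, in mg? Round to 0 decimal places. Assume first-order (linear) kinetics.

LD = Css × Vd = 8.63 × 36.0 = 310.7 mg

311 mg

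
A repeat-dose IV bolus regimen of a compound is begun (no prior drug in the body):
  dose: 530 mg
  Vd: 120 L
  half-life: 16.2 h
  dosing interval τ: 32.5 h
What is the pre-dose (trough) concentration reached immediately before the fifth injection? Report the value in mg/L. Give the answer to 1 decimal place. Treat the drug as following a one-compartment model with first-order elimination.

C₀ per dose = Dose / Vd = 530 / 120 = 4.417 mg/L
k = ln2 / t½ = 0.693147 / 16.2 = 0.04279 h⁻¹
Fraction remaining after one interval: r = e^(−kτ) = e^(−0.04279 × 32.5) = 0.2489
Before dose 5, 4 doses have been given (aged 1τ, 2τ, 3τ, 4τ).
C_trough = C₀ × (r + r² + … + r^4) = C₀ × r(1−r^4)/(1−r)
        = 4.417 × 0.2489 × (1 − 0.003838) / (1 − 0.2489) = 1.458 mg/L

1.5 mg/L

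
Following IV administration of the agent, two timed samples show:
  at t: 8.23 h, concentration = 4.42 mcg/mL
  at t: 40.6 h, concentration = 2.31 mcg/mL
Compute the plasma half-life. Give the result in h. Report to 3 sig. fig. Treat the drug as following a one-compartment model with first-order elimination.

k = ln(C₁/C₂) / (t₂ − t₁) = ln(4.42/2.31) / (40.6 − 8.23)
  = 0.6489 / 32.37 = 0.02005 h⁻¹
t½ = ln2 / k = 0.693147 / 0.02005 = 34.57 h

34.6 h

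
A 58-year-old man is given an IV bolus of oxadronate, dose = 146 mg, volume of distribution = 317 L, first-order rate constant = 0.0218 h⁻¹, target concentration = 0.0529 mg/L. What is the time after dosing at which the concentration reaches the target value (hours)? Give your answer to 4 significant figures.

C₀ = Dose / Vd = 146.0 / 317 = 0.4606 mg/L
t = ln(C₀ / C) / k = ln(0.4606 / 0.0529) / 0.02180
  = ln(8.707) / 0.02180 = 2.164 / 0.02180 = 99.27 h

99.27 h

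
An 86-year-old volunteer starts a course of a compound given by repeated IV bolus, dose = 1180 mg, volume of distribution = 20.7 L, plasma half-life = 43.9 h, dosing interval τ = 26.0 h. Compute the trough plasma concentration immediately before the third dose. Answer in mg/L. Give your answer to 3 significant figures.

62.9 mg/L

C₀ per dose = Dose / Vd = 1180 / 20.7 = 57.00 mg/L
k = ln2 / t½ = 0.693147 / 43.9 = 0.01579 h⁻¹
Fraction remaining after one interval: r = e^(−kτ) = e^(−0.01579 × 26.0) = 0.6633
Before dose 3, 2 doses have been given (aged 1τ, 2τ).
C_trough = C₀ × (r + r²) = 57.00 × (0.6633 + 0.4400) = 62.89 mg/L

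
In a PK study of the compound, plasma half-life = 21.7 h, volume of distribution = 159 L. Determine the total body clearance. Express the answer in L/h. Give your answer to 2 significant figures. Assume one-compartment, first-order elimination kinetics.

k = ln2 / t½ = 0.693147 / 21.7 = 0.03194 h⁻¹
CL = k × Vd = 0.03194 × 159 = 5.078 L/h

5.1 L/h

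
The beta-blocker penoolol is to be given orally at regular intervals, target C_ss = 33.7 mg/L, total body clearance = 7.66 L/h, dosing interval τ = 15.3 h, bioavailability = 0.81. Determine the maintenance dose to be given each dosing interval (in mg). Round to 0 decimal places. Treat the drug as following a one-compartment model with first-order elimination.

4876 mg

At steady state, F × (Dose/τ) = Css × CL.
Dose = Css × CL × τ / F = 33.7 × 7.660 × 15.3 / 0.81 = 4876 mg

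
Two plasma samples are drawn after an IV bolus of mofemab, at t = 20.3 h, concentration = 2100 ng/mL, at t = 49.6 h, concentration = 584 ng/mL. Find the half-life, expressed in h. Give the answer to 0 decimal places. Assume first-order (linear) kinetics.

k = ln(C₁/C₂) / (t₂ − t₁) = ln(2100/584) / (49.6 − 20.3)
  = 1.280 / 29.30 = 0.04369 h⁻¹
t½ = ln2 / k = 0.693147 / 0.04369 = 15.87 h

16 h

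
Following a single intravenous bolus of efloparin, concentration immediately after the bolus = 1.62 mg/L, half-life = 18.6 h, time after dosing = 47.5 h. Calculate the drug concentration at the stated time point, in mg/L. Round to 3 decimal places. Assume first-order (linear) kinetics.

0.276 mg/L

k = ln2 / t½ = 0.693147 / 18.6 = 0.03727 h⁻¹
C = C₀ · e^(−k·t) = 1.620 × e^(−0.03727 × 47.5)
  = 1.620 × 0.1703 = 0.2759 mg/L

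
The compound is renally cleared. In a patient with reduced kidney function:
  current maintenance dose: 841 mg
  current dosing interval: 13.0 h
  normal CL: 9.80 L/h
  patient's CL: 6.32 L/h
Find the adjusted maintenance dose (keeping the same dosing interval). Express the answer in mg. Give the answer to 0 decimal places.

542 mg

To keep the same average steady-state level, dosing rate must scale with clearance.
CL ratio = 6.32 / 9.80 = 0.6449
New dose (same interval) = 841 × 0.6449 = 542.4 mg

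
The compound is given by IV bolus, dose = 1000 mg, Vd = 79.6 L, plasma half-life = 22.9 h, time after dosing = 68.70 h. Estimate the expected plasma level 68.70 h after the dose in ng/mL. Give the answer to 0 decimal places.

C₀ = Dose / Vd = 1000 / 79.6 = 12.56 mg/L
k = ln2 / t½ = 0.693147 / 22.9 = 0.03027 h⁻¹
t / t½ = 68.70 / 22.9 = 3 half-lives
C = C₀ × (1/2)^3 = 12.56 × 0.1250 = 1.570 mg/L
Convert: 1.570 mg/L × 1000 = 1570 ng/mL

1570 ng/mL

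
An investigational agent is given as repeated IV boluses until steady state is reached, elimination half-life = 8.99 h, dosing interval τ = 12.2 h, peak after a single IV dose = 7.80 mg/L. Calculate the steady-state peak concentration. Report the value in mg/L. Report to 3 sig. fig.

k = ln2 / t½ = 0.693147 / 8.99 = 0.07710 h⁻¹
e^(−kτ) = e^(−0.07710 × 12.2) = 0.3904
Accumulation ratio R = 1 / (1 − e^(−kτ)) = 1 / (1 − 0.3904) = 1.640
Steady-state peak = C₀ × R = 7.80 × 1.640 = 12.79 mg/L

12.8 mg/L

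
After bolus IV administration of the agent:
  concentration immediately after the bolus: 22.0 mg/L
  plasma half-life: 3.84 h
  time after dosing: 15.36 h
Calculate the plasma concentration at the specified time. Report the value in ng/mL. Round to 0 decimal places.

1375 ng/mL

k = ln2 / t½ = 0.693147 / 3.84 = 0.1805 h⁻¹
t / t½ = 15.36 / 3.84 = 4 half-lives
C = C₀ × (1/2)^4 = 22.00 × 0.06250 = 1.375 mg/L
Convert: 1.375 mg/L × 1000 = 1375 ng/mL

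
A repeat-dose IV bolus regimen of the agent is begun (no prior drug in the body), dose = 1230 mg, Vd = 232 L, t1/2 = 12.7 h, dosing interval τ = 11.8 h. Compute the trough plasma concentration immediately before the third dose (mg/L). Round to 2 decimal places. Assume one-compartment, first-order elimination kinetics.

C₀ per dose = Dose / Vd = 1230 / 232 = 5.302 mg/L
k = ln2 / t½ = 0.693147 / 12.7 = 0.05458 h⁻¹
Fraction remaining after one interval: r = e^(−kτ) = e^(−0.05458 × 11.8) = 0.5252
Before dose 3, 2 doses have been given (aged 1τ, 2τ).
C_trough = C₀ × (r + r²) = 5.302 × (0.5252 + 0.2758) = 4.247 mg/L

4.25 mg/L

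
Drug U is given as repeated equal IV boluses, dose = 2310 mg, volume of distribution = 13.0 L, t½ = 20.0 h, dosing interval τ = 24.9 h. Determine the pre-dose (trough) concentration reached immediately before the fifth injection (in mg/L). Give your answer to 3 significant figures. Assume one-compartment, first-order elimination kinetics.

126 mg/L

C₀ per dose = Dose / Vd = 2310 / 13.0 = 177.7 mg/L
k = ln2 / t½ = 0.693147 / 20.0 = 0.03466 h⁻¹
Fraction remaining after one interval: r = e^(−kτ) = e^(−0.03466 × 24.9) = 0.4219
Before dose 5, 4 doses have been given (aged 1τ, 2τ, 3τ, 4τ).
C_trough = C₀ × (r + r² + … + r^4) = C₀ × r(1−r^4)/(1−r)
        = 177.7 × 0.4219 × (1 − 0.03168) / (1 − 0.4219) = 125.6 mg/L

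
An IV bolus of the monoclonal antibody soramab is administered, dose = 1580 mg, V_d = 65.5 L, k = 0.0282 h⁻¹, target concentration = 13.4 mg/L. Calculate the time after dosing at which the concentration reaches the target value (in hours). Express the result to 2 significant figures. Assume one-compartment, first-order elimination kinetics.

21 h

C₀ = Dose / Vd = 1580 / 65.5 = 24.12 mg/L
t = ln(C₀ / C) / k = ln(24.12 / 13.4) / 0.02820
  = ln(1.800) / 0.02820 = 0.5878 / 0.02820 = 20.84 h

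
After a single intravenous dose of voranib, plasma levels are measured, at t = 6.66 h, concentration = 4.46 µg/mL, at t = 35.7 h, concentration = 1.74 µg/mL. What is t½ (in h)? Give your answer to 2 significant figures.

k = ln(C₁/C₂) / (t₂ − t₁) = ln(4.46/1.74) / (35.7 − 6.66)
  = 0.9413 / 29.04 = 0.03241 h⁻¹
t½ = ln2 / k = 0.693147 / 0.03241 = 21.39 h

21 h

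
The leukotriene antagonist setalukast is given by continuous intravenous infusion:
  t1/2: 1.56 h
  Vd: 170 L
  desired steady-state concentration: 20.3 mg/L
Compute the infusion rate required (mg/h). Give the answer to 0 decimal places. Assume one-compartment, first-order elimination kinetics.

k = ln2 / t½ = 0.693147 / 1.56 = 0.4443 h⁻¹
CL = k × Vd = 0.4443 × 170 = 75.53 L/h
At steady state, infusion rate R₀ = Css × CL = 20.3 × 75.53 = 1533 mg/h

1533 mg/h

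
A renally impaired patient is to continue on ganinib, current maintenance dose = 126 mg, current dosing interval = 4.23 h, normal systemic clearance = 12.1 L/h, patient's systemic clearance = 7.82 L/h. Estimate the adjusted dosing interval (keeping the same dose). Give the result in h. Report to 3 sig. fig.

6.55 h

To keep the same average steady-state level, dosing rate must scale with clearance.
CL ratio = 7.82 / 12.1 = 0.6463
New interval (same dose) = 4.23 / 0.6463 = 6.545 h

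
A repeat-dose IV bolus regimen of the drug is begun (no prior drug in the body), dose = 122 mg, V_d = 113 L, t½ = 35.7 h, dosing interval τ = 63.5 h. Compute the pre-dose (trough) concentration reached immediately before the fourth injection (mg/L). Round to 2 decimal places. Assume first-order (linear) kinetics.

0.43 mg/L

C₀ per dose = Dose / Vd = 122 / 113 = 1.080 mg/L
k = ln2 / t½ = 0.693147 / 35.7 = 0.01942 h⁻¹
Fraction remaining after one interval: r = e^(−kτ) = e^(−0.01942 × 63.5) = 0.2914
Before dose 4, 3 doses have been given (aged 1τ, 2τ, 3τ).
C_trough = C₀ × (r + r² + … + r^3) = C₀ × r(1−r^3)/(1−r)
        = 1.080 × 0.2914 × (1 − 0.02474) / (1 − 0.2914) = 0.4331 mg/L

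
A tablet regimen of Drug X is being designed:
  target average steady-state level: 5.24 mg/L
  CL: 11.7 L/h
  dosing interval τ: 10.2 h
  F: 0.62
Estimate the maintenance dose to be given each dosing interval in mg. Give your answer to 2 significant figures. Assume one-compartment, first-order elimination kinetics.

At steady state, F × (Dose/τ) = Css × CL.
Dose = Css × CL × τ / F = 5.24 × 11.70 × 10.2 / 0.62 = 1009 mg

1000 mg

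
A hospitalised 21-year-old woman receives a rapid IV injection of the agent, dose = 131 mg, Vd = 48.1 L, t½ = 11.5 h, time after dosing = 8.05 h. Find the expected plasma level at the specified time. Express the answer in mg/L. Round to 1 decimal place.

C₀ = Dose / Vd = 131.0 / 48.1 = 2.723 mg/L
k = ln2 / t½ = 0.693147 / 11.5 = 0.06027 h⁻¹
C = C₀ · e^(−k·t) = 2.723 × e^(−0.06027 × 8.05)
  = 2.723 × 0.6156 = 1.676 mg/L

1.7 mg/L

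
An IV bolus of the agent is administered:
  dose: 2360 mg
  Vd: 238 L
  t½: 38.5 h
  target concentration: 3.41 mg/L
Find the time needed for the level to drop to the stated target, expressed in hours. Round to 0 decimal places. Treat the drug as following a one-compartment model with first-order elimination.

C₀ = Dose / Vd = 2360 / 238 = 9.916 mg/L
k = ln2 / t½ = 0.693147 / 38.5 = 0.01800 h⁻¹
t = ln(C₀ / C) / k = ln(9.916 / 3.41) / 0.01800
  = ln(2.908) / 0.01800 = 1.067 / 0.01800 = 59.28 h

59 h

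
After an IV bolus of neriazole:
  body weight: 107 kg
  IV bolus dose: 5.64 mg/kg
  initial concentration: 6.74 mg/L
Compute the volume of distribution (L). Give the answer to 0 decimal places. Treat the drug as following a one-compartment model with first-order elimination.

Dose = 5.64 × 107 = 603.5 mg
Vd = Dose / C₀ = 603.5 / 6.74 = 89.54 L

90 L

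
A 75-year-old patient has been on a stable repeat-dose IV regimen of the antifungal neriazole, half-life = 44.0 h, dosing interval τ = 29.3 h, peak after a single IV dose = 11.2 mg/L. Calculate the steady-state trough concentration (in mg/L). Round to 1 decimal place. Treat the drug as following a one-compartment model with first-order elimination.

k = ln2 / t½ = 0.693147 / 44.0 = 0.01575 h⁻¹
e^(−kτ) = e^(−0.01575 × 29.3) = 0.6304
Accumulation ratio R = 1 / (1 − e^(−kτ)) = 1 / (1 − 0.6304) = 2.706
Steady-state trough = C₀ × R × e^(−kτ) = 11.2 × 2.706 × 0.6304 = 19.11 mg/L

19.1 mg/L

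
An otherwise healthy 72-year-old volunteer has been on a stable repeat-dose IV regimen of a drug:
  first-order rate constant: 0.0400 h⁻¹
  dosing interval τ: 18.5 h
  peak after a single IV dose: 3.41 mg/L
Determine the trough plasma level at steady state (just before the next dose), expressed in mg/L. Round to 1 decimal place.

e^(−kτ) = e^(−0.04000 × 18.5) = 0.4771
Accumulation ratio R = 1 / (1 − e^(−kτ)) = 1 / (1 − 0.4771) = 1.912
Steady-state trough = C₀ × R × e^(−kτ) = 3.41 × 1.912 × 0.4771 = 3.111 mg/L

3.1 mg/L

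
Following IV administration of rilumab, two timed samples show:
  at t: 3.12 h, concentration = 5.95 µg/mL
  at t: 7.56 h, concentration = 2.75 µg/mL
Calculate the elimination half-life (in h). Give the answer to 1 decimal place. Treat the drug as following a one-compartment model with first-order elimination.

k = ln(C₁/C₂) / (t₂ − t₁) = ln(5.95/2.75) / (7.56 − 3.12)
  = 0.7718 / 4.440 = 0.1738 h⁻¹
t½ = ln2 / k = 0.693147 / 0.1738 = 3.988 h

4.0 h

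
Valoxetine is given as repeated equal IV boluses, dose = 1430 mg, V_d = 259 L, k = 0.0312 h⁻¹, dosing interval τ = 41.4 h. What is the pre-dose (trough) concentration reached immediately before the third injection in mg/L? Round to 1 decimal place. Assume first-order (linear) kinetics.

C₀ per dose = Dose / Vd = 1430 / 259 = 5.521 mg/L
Fraction remaining after one interval: r = e^(−kτ) = e^(−0.03120 × 41.4) = 0.2748
Before dose 3, 2 doses have been given (aged 1τ, 2τ).
C_trough = C₀ × (r + r²) = 5.521 × (0.2748 + 0.07552) = 1.934 mg/L

1.9 mg/L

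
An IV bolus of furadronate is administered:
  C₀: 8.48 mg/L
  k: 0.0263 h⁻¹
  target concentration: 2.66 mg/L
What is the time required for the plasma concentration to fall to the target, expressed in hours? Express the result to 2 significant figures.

t = ln(C₀ / C) / k = ln(8.480 / 2.66) / 0.02630
  = ln(3.188) / 0.02630 = 1.159 / 0.02630 = 44.07 h

44 h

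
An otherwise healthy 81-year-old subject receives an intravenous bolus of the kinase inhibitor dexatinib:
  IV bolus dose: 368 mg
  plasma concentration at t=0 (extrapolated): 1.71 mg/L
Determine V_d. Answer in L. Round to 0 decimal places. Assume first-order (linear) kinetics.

Vd = Dose / C₀ = 368.0 / 1.71 = 215.2 L

215 L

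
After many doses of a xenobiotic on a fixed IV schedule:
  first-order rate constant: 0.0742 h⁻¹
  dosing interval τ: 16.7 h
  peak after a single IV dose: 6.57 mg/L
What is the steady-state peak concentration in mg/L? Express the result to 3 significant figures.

e^(−kτ) = e^(−0.07420 × 16.7) = 0.2896
Accumulation ratio R = 1 / (1 − e^(−kτ)) = 1 / (1 − 0.2896) = 1.408
Steady-state peak = C₀ × R = 6.57 × 1.408 = 9.251 mg/L

9.25 mg/L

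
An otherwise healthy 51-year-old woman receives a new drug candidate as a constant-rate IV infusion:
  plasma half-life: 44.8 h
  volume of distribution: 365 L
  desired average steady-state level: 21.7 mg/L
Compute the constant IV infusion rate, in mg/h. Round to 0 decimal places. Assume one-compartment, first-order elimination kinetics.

k = ln2 / t½ = 0.693147 / 44.8 = 0.01547 h⁻¹
CL = k × Vd = 0.01547 × 365 = 5.647 L/h
At steady state, infusion rate R₀ = Css × CL = 21.7 × 5.647 = 122.5 mg/h

123 mg/h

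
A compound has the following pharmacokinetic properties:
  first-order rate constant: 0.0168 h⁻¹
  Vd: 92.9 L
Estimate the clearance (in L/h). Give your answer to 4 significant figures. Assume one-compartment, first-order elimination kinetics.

CL = k × Vd = 0.0168 × 92.9 = 1.561 L/h

1.561 L/h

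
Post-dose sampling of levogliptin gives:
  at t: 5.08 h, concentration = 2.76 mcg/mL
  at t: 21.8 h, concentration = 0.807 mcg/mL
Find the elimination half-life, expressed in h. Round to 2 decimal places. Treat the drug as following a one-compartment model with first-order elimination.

k = ln(C₁/C₂) / (t₂ − t₁) = ln(2.76/0.807) / (21.8 − 5.08)
  = 1.230 / 16.72 = 0.07356 h⁻¹
t½ = ln2 / k = 0.693147 / 0.07356 = 9.423 h

9.42 h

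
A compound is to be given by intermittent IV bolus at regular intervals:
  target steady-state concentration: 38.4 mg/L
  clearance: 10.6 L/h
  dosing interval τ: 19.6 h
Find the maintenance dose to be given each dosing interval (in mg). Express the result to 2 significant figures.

8000 mg

At steady state, Dose/τ = Css × CL.
Dose = Css × CL × τ = 38.4 × 10.60 × 19.6 = 7978 mg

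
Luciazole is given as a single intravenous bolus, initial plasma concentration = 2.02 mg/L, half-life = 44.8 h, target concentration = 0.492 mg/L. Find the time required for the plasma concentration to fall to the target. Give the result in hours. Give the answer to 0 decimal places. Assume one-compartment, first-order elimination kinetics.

k = ln2 / t½ = 0.693147 / 44.8 = 0.01547 h⁻¹
t = ln(C₀ / C) / k = ln(2.020 / 0.492) / 0.01547
  = ln(4.106) / 0.01547 = 1.412 / 0.01547 = 91.27 h

91 h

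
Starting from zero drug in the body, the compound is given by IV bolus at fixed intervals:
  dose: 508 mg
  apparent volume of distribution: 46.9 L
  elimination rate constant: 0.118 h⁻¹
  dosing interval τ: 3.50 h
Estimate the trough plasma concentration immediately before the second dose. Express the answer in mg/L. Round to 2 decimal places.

7.17 mg/L

C₀ per dose = Dose / Vd = 508 / 46.9 = 10.83 mg/L
Fraction remaining after one interval: r = e^(−kτ) = e^(−0.1180 × 3.50) = 0.6617
Before dose 2, 1 dose has been given (aged 1τ).
C_trough = C₀ × r = 10.83 × 0.6617 = 7.166 mg/L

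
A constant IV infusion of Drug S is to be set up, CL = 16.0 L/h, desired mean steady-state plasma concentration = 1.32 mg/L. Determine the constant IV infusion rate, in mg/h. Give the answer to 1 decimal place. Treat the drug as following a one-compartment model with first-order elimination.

21.1 mg/h

At steady state, infusion rate R₀ = Css × CL = 1.32 × 16.00 = 21.12 mg/h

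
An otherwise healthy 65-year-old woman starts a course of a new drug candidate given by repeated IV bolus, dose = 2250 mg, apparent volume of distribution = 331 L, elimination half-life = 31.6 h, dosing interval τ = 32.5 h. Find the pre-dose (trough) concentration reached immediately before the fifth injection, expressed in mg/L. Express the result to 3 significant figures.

C₀ per dose = Dose / Vd = 2250 / 331 = 6.798 mg/L
k = ln2 / t½ = 0.693147 / 31.6 = 0.02194 h⁻¹
Fraction remaining after one interval: r = e^(−kτ) = e^(−0.02194 × 32.5) = 0.4901
Before dose 5, 4 doses have been given (aged 1τ, 2τ, 3τ, 4τ).
C_trough = C₀ × (r + r² + … + r^4) = C₀ × r(1−r^4)/(1−r)
        = 6.798 × 0.4901 × (1 − 0.05770) / (1 − 0.4901) = 6.157 mg/L

6.16 mg/L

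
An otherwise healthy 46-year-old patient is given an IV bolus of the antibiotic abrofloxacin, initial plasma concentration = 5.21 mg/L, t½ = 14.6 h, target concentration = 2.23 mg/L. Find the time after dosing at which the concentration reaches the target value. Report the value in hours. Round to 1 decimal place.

17.9 h

k = ln2 / t½ = 0.693147 / 14.6 = 0.04748 h⁻¹
t = ln(C₀ / C) / k = ln(5.210 / 2.23) / 0.04748
  = ln(2.336) / 0.04748 = 0.8484 / 0.04748 = 17.87 h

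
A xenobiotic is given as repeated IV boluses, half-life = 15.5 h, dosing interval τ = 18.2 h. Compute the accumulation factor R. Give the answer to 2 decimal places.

1.80

k = ln2 / t½ = 0.693147 / 15.5 = 0.04472 h⁻¹
e^(−kτ) = e^(−0.04472 × 18.2) = 0.4431
Accumulation ratio R = 1 / (1 − e^(−kτ)) = 1 / (1 − 0.4431) = 1.796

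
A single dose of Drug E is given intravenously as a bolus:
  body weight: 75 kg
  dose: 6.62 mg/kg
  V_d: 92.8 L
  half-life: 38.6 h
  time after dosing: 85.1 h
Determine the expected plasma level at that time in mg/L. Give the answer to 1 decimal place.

Total dose = 6.62 × 75 = 496.5 mg
C₀ = Dose / Vd = 496.5 / 92.8 = 5.350 mg/L
k = ln2 / t½ = 0.693147 / 38.6 = 0.01796 h⁻¹
C = C₀ · e^(−k·t) = 5.350 × e^(−0.01796 × 85.1)
  = 5.350 × 0.2169 = 1.160 mg/L

1.2 mg/L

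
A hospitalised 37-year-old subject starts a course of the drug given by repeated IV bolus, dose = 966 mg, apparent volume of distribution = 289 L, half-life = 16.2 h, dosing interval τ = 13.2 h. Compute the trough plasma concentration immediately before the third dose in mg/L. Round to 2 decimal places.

C₀ per dose = Dose / Vd = 966 / 289 = 3.343 mg/L
k = ln2 / t½ = 0.693147 / 16.2 = 0.04279 h⁻¹
Fraction remaining after one interval: r = e^(−kτ) = e^(−0.04279 × 13.2) = 0.5685
Before dose 3, 2 doses have been given (aged 1τ, 2τ).
C_trough = C₀ × (r + r²) = 3.343 × (0.5685 + 0.3232) = 2.981 mg/L

2.98 mg/L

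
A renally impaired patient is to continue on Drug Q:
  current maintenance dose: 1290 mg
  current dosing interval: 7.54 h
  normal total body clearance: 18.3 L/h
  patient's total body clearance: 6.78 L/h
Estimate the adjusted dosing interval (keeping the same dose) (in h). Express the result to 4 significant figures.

To keep the same average steady-state level, dosing rate must scale with clearance.
CL ratio = 6.78 / 18.3 = 0.3705
New interval (same dose) = 7.54 / 0.3705 = 20.35 h

20.35 h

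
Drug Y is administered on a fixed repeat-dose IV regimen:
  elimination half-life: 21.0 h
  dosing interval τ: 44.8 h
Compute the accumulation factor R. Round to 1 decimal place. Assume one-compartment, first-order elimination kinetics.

k = ln2 / t½ = 0.693147 / 21.0 = 0.03301 h⁻¹
e^(−kτ) = e^(−0.03301 × 44.8) = 0.2279
Accumulation ratio R = 1 / (1 − e^(−kτ)) = 1 / (1 − 0.2279) = 1.295

1.3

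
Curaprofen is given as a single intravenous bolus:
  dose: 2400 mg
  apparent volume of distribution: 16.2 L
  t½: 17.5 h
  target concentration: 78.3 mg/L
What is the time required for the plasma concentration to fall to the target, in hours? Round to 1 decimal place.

C₀ = Dose / Vd = 2400 / 16.2 = 148.1 mg/L
k = ln2 / t½ = 0.693147 / 17.5 = 0.03961 h⁻¹
t = ln(C₀ / C) / k = ln(148.1 / 78.3) / 0.03961
  = ln(1.891) / 0.03961 = 0.6371 / 0.03961 = 16.08 h

16.1 h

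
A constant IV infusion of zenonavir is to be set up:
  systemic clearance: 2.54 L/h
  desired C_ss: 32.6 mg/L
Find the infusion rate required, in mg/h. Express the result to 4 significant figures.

At steady state, infusion rate R₀ = Css × CL = 32.6 × 2.540 = 82.80 mg/h

82.80 mg/h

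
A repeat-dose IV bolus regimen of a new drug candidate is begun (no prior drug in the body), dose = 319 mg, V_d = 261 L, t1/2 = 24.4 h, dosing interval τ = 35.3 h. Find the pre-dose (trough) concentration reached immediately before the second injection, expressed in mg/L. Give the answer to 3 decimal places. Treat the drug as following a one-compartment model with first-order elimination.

C₀ per dose = Dose / Vd = 319 / 261 = 1.222 mg/L
k = ln2 / t½ = 0.693147 / 24.4 = 0.02841 h⁻¹
Fraction remaining after one interval: r = e^(−kτ) = e^(−0.02841 × 35.3) = 0.3668
Before dose 2, 1 dose has been given (aged 1τ).
C_trough = C₀ × r = 1.222 × 0.3668 = 0.4482 mg/L

0.448 mg/L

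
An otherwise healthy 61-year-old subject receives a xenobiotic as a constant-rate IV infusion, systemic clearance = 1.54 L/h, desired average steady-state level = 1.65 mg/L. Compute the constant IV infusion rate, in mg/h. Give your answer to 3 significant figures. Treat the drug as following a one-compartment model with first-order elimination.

At steady state, infusion rate R₀ = Css × CL = 1.65 × 1.540 = 2.541 mg/h

2.54 mg/h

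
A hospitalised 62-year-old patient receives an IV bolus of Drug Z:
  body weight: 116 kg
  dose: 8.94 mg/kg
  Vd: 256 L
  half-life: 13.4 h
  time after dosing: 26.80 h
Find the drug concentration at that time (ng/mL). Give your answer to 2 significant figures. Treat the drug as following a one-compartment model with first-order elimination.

1000 ng/mL

Total dose = 8.94 × 116 = 1037 mg
C₀ = Dose / Vd = 1037 / 256 = 4.051 mg/L
k = ln2 / t½ = 0.693147 / 13.4 = 0.05173 h⁻¹
t / t½ = 26.80 / 13.4 = 2 half-lives
C = C₀ × (1/2)^2 = 4.051 × 0.2500 = 1.013 mg/L
Convert: 1.013 mg/L × 1000 = 1013 ng/mL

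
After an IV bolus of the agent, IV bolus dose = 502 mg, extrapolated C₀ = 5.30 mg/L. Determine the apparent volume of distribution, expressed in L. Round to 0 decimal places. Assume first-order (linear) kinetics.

95 L

Vd = Dose / C₀ = 502.0 / 5.30 = 94.72 L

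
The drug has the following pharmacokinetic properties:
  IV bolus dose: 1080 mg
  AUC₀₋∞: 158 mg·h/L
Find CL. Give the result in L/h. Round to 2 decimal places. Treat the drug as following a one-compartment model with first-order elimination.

6.84 L/h

CL = Dose / AUC = 1080 / 158 = 6.835 L/h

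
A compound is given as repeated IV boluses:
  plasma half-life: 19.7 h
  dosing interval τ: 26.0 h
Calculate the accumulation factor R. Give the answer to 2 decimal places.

1.67

k = ln2 / t½ = 0.693147 / 19.7 = 0.03519 h⁻¹
e^(−kτ) = e^(−0.03519 × 26.0) = 0.4005
Accumulation ratio R = 1 / (1 − e^(−kτ)) = 1 / (1 − 0.4005) = 1.668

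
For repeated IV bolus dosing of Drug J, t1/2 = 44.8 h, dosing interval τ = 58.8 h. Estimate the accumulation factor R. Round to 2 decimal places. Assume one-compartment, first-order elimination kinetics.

k = ln2 / t½ = 0.693147 / 44.8 = 0.01547 h⁻¹
e^(−kτ) = e^(−0.01547 × 58.8) = 0.4027
Accumulation ratio R = 1 / (1 − e^(−kτ)) = 1 / (1 − 0.4027) = 1.674

1.67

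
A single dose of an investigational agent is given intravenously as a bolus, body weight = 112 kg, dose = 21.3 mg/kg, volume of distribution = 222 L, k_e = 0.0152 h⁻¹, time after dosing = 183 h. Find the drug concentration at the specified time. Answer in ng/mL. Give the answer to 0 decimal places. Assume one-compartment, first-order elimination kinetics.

Total dose = 21.3 × 112 = 2386 mg
C₀ = Dose / Vd = 2386 / 222 = 10.75 mg/L
C = C₀ · e^(−k·t) = 10.75 × e^(−0.01520 × 183)
  = 10.75 × 0.06194 = 0.6659 mg/L
Convert: 0.6659 mg/L × 1000 = 665.9 ng/mL

666 ng/mL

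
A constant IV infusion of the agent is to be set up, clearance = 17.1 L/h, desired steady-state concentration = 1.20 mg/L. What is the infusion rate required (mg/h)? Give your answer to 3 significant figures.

At steady state, infusion rate R₀ = Css × CL = 1.20 × 17.10 = 20.52 mg/h

20.5 mg/h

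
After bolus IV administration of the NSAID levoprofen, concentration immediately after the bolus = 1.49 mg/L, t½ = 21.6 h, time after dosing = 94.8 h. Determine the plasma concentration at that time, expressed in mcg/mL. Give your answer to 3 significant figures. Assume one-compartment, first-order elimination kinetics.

0.0711 mcg/mL

k = ln2 / t½ = 0.693147 / 21.6 = 0.03209 h⁻¹
C = C₀ · e^(−k·t) = 1.490 × e^(−0.03209 × 94.8)
  = 1.490 × 0.04773 = 0.07112 mg/L
(0.07112 mg/L = 0.07112 mcg/mL)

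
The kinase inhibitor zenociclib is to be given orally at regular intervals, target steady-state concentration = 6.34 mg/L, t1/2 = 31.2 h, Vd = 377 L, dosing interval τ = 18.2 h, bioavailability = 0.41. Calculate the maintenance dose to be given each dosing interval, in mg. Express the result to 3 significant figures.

2360 mg

k = ln2 / t½ = 0.693147 / 31.2 = 0.02222 h⁻¹
CL = k × Vd = 0.02222 × 377 = 8.377 L/h
At steady state, F × (Dose/τ) = Css × CL.
Dose = Css × CL × τ / F = 6.34 × 8.377 × 18.2 / 0.41 = 2358 mg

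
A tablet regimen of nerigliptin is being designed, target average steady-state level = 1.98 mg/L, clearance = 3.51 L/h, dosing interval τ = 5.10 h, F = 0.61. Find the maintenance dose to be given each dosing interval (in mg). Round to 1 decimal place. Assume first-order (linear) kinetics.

58.1 mg

At steady state, F × (Dose/τ) = Css × CL.
Dose = Css × CL × τ / F = 1.98 × 3.510 × 5.10 / 0.61 = 58.10 mg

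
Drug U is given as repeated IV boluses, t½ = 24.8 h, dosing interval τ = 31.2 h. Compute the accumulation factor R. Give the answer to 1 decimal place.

1.7

k = ln2 / t½ = 0.693147 / 24.8 = 0.02795 h⁻¹
e^(−kτ) = e^(−0.02795 × 31.2) = 0.4181
Accumulation ratio R = 1 / (1 − e^(−kτ)) = 1 / (1 − 0.4181) = 1.719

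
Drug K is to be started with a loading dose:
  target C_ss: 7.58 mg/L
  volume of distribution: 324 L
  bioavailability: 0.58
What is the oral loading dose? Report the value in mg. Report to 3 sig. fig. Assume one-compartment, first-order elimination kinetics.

LD = Css × Vd / F = 7.58 × 324 / 0.58 = 4234 mg

4230 mg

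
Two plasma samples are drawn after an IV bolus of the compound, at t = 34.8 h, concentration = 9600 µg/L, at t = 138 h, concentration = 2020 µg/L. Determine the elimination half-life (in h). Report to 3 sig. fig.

k = ln(C₁/C₂) / (t₂ − t₁) = ln(9600/2020) / (138 − 34.8)
  = 1.559 / 103.2 = 0.01511 h⁻¹
t½ = ln2 / k = 0.693147 / 0.01511 = 45.87 h

45.9 h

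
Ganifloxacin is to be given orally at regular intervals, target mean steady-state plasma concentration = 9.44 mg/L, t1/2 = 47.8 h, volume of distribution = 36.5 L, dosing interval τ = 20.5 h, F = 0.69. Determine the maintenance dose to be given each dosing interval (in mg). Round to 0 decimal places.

148 mg

k = ln2 / t½ = 0.693147 / 47.8 = 0.01450 h⁻¹
CL = k × Vd = 0.01450 × 36.5 = 0.5293 L/h
At steady state, F × (Dose/τ) = Css × CL.
Dose = Css × CL × τ / F = 9.44 × 0.5293 × 20.5 / 0.69 = 148.4 mg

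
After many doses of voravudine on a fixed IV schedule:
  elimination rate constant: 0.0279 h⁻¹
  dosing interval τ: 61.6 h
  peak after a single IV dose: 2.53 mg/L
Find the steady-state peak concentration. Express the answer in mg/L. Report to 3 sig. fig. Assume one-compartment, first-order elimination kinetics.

e^(−kτ) = e^(−0.02790 × 61.6) = 0.1793
Accumulation ratio R = 1 / (1 − e^(−kτ)) = 1 / (1 − 0.1793) = 1.218
Steady-state peak = C₀ × R = 2.53 × 1.218 = 3.082 mg/L

3.08 mg/L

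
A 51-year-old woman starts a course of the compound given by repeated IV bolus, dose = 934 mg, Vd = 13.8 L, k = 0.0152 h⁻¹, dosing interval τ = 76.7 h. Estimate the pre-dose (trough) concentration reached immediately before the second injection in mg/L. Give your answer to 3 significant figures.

21.1 mg/L

C₀ per dose = Dose / Vd = 934 / 13.8 = 67.68 mg/L
Fraction remaining after one interval: r = e^(−kτ) = e^(−0.01520 × 76.7) = 0.3117
Before dose 2, 1 dose has been given (aged 1τ).
C_trough = C₀ × r = 67.68 × 0.3117 = 21.10 mg/L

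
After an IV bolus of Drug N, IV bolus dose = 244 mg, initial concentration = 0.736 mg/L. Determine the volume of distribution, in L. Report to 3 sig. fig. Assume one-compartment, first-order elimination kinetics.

332 L

Vd = Dose / C₀ = 244.0 / 0.736 = 331.5 L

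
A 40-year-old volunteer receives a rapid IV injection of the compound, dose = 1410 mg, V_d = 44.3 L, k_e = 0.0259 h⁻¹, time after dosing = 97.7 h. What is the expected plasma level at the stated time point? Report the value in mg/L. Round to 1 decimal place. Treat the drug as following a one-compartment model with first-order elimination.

C₀ = Dose / Vd = 1410 / 44.3 = 31.83 mg/L
C = C₀ · e^(−k·t) = 31.83 × e^(−0.02590 × 97.7)
  = 31.83 × 0.07962 = 2.534 mg/L

2.5 mg/L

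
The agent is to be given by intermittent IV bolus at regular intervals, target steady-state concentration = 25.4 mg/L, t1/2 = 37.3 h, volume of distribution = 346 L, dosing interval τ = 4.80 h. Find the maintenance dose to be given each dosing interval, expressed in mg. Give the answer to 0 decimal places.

784 mg

k = ln2 / t½ = 0.693147 / 37.3 = 0.01858 h⁻¹
CL = k × Vd = 0.01858 × 346 = 6.429 L/h
At steady state, Dose/τ = Css × CL.
Dose = Css × CL × τ = 25.4 × 6.429 × 4.80 = 783.8 mg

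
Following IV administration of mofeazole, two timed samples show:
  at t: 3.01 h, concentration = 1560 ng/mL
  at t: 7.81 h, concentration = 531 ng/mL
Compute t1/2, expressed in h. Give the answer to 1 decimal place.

k = ln(C₁/C₂) / (t₂ − t₁) = ln(1560/531) / (7.81 − 3.01)
  = 1.078 / 4.800 = 0.2246 h⁻¹
t½ = ln2 / k = 0.693147 / 0.2246 = 3.086 h

3.1 h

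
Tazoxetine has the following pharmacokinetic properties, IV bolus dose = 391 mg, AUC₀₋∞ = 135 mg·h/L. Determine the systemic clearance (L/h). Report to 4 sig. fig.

CL = Dose / AUC = 391 / 135 = 2.896 L/h

2.896 L/h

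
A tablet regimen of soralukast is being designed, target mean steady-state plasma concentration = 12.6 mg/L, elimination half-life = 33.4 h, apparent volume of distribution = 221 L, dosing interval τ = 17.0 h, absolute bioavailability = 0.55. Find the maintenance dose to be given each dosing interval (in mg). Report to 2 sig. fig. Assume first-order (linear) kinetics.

k = ln2 / t½ = 0.693147 / 33.4 = 0.02075 h⁻¹
CL = k × Vd = 0.02075 × 221 = 4.586 L/h
At steady state, F × (Dose/τ) = Css × CL.
Dose = Css × CL × τ / F = 12.6 × 4.586 × 17.0 / 0.55 = 1786 mg

1800 mg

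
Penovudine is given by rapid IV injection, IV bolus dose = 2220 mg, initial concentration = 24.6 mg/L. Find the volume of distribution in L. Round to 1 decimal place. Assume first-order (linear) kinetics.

Vd = Dose / C₀ = 2220 / 24.6 = 90.24 L

90.2 L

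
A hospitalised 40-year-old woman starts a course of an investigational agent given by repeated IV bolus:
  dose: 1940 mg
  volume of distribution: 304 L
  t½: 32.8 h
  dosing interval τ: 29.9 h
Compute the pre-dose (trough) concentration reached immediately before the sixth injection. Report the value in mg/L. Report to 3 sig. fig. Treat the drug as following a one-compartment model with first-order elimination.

6.94 mg/L

C₀ per dose = Dose / Vd = 1940 / 304 = 6.382 mg/L
k = ln2 / t½ = 0.693147 / 32.8 = 0.02113 h⁻¹
Fraction remaining after one interval: r = e^(−kτ) = e^(−0.02113 × 29.9) = 0.5316
Before dose 6, 5 doses have been given (aged 1τ, 2τ, 3τ, 4τ, 5τ).
C_trough = C₀ × (r + r² + … + r^5) = C₀ × r(1−r^5)/(1−r)
        = 6.382 × 0.5316 × (1 − 0.04245) / (1 − 0.5316) = 6.936 mg/L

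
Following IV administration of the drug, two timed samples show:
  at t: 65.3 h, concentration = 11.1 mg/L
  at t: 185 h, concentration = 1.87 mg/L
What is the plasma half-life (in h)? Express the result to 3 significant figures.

k = ln(C₁/C₂) / (t₂ − t₁) = ln(11.1/1.87) / (185 − 65.3)
  = 1.781 / 119.7 = 0.01488 h⁻¹
t½ = ln2 / k = 0.693147 / 0.01488 = 46.58 h

46.6 h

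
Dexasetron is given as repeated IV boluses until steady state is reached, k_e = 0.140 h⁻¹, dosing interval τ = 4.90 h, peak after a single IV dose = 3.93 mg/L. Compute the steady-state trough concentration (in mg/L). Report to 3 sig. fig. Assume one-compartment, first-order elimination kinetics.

e^(−kτ) = e^(−0.1400 × 4.90) = 0.5036
Accumulation ratio R = 1 / (1 − e^(−kτ)) = 1 / (1 − 0.5036) = 2.015
Steady-state trough = C₀ × R × e^(−kτ) = 3.93 × 2.015 × 0.5036 = 3.988 mg/L

3.99 mg/L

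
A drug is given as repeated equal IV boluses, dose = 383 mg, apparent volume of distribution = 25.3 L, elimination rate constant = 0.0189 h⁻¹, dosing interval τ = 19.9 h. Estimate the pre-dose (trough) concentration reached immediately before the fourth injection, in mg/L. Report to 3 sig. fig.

C₀ per dose = Dose / Vd = 383 / 25.3 = 15.14 mg/L
Fraction remaining after one interval: r = e^(−kτ) = e^(−0.01890 × 19.9) = 0.6865
Before dose 4, 3 doses have been given (aged 1τ, 2τ, 3τ).
C_trough = C₀ × (r + r² + … + r^3) = C₀ × r(1−r^3)/(1−r)
        = 15.14 × 0.6865 × (1 − 0.3235) / (1 − 0.6865) = 22.43 mg/L

22.4 mg/L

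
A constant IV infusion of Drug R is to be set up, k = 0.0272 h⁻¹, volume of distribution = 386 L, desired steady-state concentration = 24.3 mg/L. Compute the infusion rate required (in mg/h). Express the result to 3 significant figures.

255 mg/h

CL = k × Vd = 0.02720 × 386 = 10.50 L/h
At steady state, infusion rate R₀ = Css × CL = 24.3 × 10.50 = 255.2 mg/h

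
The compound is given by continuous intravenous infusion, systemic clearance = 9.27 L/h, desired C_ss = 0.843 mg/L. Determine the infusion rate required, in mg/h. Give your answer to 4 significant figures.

7.815 mg/h

At steady state, infusion rate R₀ = Css × CL = 0.843 × 9.270 = 7.815 mg/h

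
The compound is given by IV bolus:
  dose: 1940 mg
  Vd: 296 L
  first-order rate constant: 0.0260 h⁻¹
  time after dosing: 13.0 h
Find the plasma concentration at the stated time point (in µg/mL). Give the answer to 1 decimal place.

4.7 µg/mL

C₀ = Dose / Vd = 1940 / 296 = 6.554 mg/L
C = C₀ · e^(−k·t) = 6.554 × e^(−0.02600 × 13.0)
  = 6.554 × 0.7132 = 4.674 mg/L
(4.674 mg/L = 4.674 µg/mL)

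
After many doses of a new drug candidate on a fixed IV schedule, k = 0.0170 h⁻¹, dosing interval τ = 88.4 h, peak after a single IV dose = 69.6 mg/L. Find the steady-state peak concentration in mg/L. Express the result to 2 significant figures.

e^(−kτ) = e^(−0.01700 × 88.4) = 0.2225
Accumulation ratio R = 1 / (1 − e^(−kτ)) = 1 / (1 − 0.2225) = 1.286
Steady-state peak = C₀ × R = 69.6 × 1.286 = 89.51 mg/L

90 mg/L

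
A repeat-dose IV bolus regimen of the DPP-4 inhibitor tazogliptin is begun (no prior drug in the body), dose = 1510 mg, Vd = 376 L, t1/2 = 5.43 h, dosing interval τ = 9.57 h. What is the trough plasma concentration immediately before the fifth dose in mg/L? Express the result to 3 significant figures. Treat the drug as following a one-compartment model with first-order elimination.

C₀ per dose = Dose / Vd = 1510 / 376 = 4.016 mg/L
k = ln2 / t½ = 0.693147 / 5.43 = 0.1277 h⁻¹
Fraction remaining after one interval: r = e^(−kτ) = e^(−0.1277 × 9.57) = 0.2946
Before dose 5, 4 doses have been given (aged 1τ, 2τ, 3τ, 4τ).
C_trough = C₀ × (r + r² + … + r^4) = C₀ × r(1−r^4)/(1−r)
        = 4.016 × 0.2946 × (1 − 0.007532) / (1 − 0.2946) = 1.665 mg/L

1.67 mg/L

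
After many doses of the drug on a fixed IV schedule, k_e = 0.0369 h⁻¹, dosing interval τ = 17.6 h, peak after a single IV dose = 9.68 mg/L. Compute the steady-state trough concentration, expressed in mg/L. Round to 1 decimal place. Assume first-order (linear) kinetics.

e^(−kτ) = e^(−0.03690 × 17.6) = 0.5223
Accumulation ratio R = 1 / (1 − e^(−kτ)) = 1 / (1 − 0.5223) = 2.093
Steady-state trough = C₀ × R × e^(−kτ) = 9.68 × 2.093 × 0.5223 = 10.58 mg/L

10.6 mg/L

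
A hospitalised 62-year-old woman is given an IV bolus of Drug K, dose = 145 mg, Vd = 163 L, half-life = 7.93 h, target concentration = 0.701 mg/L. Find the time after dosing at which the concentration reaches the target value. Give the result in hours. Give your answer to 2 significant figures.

C₀ = Dose / Vd = 145.0 / 163 = 0.8896 mg/L
k = ln2 / t½ = 0.693147 / 7.93 = 0.08741 h⁻¹
t = ln(C₀ / C) / k = ln(0.8896 / 0.701) / 0.08741
  = ln(1.269) / 0.08741 = 0.2382 / 0.08741 = 2.725 h

2.7 h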